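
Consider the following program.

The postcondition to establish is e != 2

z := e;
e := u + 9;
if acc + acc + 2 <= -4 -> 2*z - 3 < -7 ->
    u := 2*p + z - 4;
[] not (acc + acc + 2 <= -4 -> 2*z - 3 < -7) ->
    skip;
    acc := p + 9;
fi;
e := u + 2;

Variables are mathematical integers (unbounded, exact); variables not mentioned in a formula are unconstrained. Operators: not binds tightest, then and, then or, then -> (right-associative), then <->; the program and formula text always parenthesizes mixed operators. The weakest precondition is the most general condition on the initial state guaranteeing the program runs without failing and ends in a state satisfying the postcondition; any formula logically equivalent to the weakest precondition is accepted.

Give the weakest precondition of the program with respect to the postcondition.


Working backward. After the program, e != 2 must hold.
Before e := u + 2: u != 0
Then branch requires 2*p + z != 4; else branch requires u != 0.
Before the if: ((2*acc <= -6 -> 2*z < -4) -> 2*p + z != 4) and ((not (2*acc <= -6 -> 2*z < -4)) -> u != 0)
Before e := u + 9: ((2*acc <= -6 -> 2*z < -4) -> 2*p + z != 4) and ((not (2*acc <= -6 -> 2*z < -4)) -> u != 0)
Before z := e: ((2*acc <= -6 -> 2*e < -4) -> e + 2*p != 4) and ((not (2*acc <= -6 -> 2*e < -4)) -> u != 0)
Answer: WP = ((2*acc <= -6 -> 2*e < -4) -> e + 2*p != 4) and ((not (2*acc <= -6 -> 2*e < -4)) -> u != 0)


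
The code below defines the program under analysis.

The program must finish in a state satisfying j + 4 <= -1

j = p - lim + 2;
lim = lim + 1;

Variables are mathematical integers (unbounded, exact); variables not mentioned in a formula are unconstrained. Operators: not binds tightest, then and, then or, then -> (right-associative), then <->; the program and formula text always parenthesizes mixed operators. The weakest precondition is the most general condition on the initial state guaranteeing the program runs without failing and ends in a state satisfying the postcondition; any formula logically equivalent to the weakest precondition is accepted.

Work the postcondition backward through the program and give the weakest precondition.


Working backward. After the program, the postcondition j + 4 <= -1 must hold; in canonical form it is j <= -5.
Before lim := lim + 1: j <= -5
Before j := p - lim + 2: p <= lim - 7
Answer: WP = p <= lim - 7


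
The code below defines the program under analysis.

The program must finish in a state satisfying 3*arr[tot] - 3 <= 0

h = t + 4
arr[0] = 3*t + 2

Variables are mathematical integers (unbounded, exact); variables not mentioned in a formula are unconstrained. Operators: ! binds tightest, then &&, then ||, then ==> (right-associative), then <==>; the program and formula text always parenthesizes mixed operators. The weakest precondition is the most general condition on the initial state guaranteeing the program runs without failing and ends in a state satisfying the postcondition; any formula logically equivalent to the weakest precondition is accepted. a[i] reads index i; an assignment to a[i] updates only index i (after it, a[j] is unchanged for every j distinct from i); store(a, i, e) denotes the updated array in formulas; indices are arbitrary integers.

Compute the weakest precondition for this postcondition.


Working backward. After the program, the postcondition 3*arr[tot] - 3 <= 0 must hold; in canonical form it is 3*arr[tot] <= 3.
Before arr[0] := 3*t + 2: 3*store(arr, 0, 3*t + 2)[tot] <= 3
Before h := t + 4: 3*store(arr, 0, 3*t + 2)[tot] <= 3
Answer: WP = 3*store(arr, 0, 3*t + 2)[tot] <= 3


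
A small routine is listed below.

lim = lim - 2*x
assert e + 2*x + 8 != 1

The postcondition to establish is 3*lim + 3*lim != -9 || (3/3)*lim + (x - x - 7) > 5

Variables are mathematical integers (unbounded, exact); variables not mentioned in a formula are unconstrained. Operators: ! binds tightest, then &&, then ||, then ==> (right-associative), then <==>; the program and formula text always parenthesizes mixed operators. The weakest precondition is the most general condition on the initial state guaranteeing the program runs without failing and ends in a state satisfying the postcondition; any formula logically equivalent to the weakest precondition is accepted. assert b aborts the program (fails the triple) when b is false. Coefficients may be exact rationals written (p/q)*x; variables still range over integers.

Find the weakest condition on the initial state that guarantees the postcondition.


Working backward. After the program, the postcondition 3*lim + 3*lim != -9 || (3/3)*lim + (x - x - 7) > 5 must hold; in canonical form it is 6*lim != -9 || lim > 12.
Before assert e + 2*x + 8 != 1: e + 2*x != -7 && (6*lim != -9 || lim > 12)
Before lim := lim - 2*x: e + 2*x != -7 && (6*lim != 12*x - 9 || lim > 2*x + 12)
Answer: WP = e + 2*x != -7 && (6*lim != 12*x - 9 || lim > 2*x + 12)


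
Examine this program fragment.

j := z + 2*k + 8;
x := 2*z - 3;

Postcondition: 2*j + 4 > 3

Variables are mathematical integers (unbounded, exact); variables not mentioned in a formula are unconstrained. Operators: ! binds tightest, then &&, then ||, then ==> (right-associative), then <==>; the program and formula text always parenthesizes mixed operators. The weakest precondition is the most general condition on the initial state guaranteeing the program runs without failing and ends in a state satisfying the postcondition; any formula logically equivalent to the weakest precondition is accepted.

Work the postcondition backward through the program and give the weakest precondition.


Working backward. After the program, the postcondition 2*j + 4 > 3 must hold; in canonical form it is 2*j > -1.
Before x := 2*z - 3: 2*j > -1
Before j := z + 2*k + 8: 4*k + 2*z > -17
Answer: WP = 4*k + 2*z > -17


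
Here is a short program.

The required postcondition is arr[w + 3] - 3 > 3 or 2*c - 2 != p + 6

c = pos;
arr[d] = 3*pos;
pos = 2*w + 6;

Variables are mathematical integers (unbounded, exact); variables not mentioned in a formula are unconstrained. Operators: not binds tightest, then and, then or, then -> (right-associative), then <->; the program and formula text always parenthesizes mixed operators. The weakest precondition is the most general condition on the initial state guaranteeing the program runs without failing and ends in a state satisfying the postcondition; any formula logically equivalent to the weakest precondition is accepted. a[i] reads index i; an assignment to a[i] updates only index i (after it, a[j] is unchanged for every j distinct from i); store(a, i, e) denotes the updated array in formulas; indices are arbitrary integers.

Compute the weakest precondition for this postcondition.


Working backward. After the program, the postcondition arr[w + 3] - 3 > 3 or 2*c - 2 != p + 6 must hold; in canonical form it is arr[w + 3] > 6 or 2*c != p + 8.
Before pos := 2*w + 6: arr[w + 3] > 6 or 2*c != p + 8
Before arr[d] := 3*pos: store(arr, d, 3*pos)[w + 3] > 6 or 2*c != p + 8
Before c := pos: store(arr, d, 3*pos)[w + 3] > 6 or 2*pos != p + 8
Answer: WP = store(arr, d, 3*pos)[w + 3] > 6 or 2*pos != p + 8


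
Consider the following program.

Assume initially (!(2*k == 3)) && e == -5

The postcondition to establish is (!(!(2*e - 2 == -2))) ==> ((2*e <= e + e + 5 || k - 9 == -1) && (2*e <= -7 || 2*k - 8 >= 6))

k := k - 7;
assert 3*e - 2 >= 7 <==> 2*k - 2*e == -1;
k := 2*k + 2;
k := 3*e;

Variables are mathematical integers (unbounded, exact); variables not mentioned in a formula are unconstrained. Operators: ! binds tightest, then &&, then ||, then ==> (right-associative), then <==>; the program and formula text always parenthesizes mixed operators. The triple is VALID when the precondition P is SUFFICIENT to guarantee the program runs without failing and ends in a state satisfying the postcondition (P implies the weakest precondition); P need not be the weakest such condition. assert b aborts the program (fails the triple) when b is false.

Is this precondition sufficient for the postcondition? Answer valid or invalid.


Working backward. After the program, the postcondition (!(!(2*e - 2 == -2))) ==> ((2*e <= e + e + 5 || k - 9 == -1) && (2*e <= -7 || 2*k - 8 >= 6)) must hold; in canonical form it is 2*e == 0 ==> (2*e <= -7 || 2*k >= 14).
Before k := 3*e: 2*e == 0 ==> (2*e <= -7 || 6*e >= 14)
Before k := 2*k + 2: 2*e == 0 ==> (2*e <= -7 || 6*e >= 14)
Before assert 3*e - 2 >= 7 <==> 2*k - 2*e == -1: (3*e >= 9 <==> 2*k == 2*e - 1) && (2*e == 0 ==> (2*e <= -7 || 6*e >= 14))
Before k := k - 7: (3*e >= 9 <==> 2*k == 2*e + 13) && (2*e == 0 ==> (2*e <= -7 || 6*e >= 14))
The weakest precondition is (3*e >= 9 <==> 2*k == 2*e + 13) && (2*e == 0 ==> (2*e <= -7 || 6*e >= 14)).
Check whether (!(2*k == 3)) && e == -5 implies it.
Every state satisfying the precondition satisfies the weakest precondition: the implication holds.
Answer: valid


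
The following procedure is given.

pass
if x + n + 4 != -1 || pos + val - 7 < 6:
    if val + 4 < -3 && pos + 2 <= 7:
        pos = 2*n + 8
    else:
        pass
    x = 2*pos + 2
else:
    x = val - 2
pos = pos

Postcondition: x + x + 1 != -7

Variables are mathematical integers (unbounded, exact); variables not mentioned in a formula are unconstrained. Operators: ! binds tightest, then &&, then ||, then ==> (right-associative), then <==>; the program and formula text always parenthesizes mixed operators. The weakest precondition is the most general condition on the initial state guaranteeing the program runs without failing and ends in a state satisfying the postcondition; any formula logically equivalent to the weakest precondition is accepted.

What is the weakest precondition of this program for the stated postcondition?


Working backward. After the program, the postcondition x + x + 1 != -7 must hold; in canonical form it is 2*x != -8.
Before pos := pos: 2*x != -8
Then branch requires ((val < -7 && pos <= 5) ==> 8*n != -44) && ((!(val < -7 && pos <= 5)) ==> 4*pos != -12); else branch requires 2*val != -4.
Before the if: ((n + x != -5 || pos + val < 13) ==> (((val < -7 && pos <= 5) ==> 8*n != -44) && ((!(val < -7 && pos <= 5)) ==> 4*pos != -12))) && ((!(n + x != -5 || pos + val < 13)) ==> 2*val != -4)
Before skip: ((n + x != -5 || pos + val < 13) ==> (((val < -7 && pos <= 5) ==> 8*n != -44) && ((!(val < -7 && pos <= 5)) ==> 4*pos != -12))) && ((!(n + x != -5 || pos + val < 13)) ==> 2*val != -4)
Answer: WP = ((n + x != -5 || pos + val < 13) ==> (((val < -7 && pos <= 5) ==> 8*n != -44) && ((!(val < -7 && pos <= 5)) ==> 4*pos != -12))) && ((!(n + x != -5 || pos + val < 13)) ==> 2*val != -4)


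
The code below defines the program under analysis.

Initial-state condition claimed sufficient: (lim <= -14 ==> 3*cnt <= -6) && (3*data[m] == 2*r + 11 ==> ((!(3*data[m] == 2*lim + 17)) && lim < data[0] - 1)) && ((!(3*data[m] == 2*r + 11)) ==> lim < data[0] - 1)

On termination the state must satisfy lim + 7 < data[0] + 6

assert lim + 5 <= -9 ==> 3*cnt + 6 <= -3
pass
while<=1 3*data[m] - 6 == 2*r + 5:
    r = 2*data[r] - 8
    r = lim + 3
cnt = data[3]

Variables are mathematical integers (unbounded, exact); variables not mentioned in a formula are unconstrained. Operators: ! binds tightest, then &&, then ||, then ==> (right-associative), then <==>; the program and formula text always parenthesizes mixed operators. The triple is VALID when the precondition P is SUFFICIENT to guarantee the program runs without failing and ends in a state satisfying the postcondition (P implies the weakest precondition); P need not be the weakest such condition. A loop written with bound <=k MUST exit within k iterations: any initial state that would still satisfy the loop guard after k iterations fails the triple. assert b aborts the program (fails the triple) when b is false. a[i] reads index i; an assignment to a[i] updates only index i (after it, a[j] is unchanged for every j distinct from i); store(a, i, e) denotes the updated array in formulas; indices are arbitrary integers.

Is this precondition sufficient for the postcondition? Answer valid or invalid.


Working backward. After the program, the postcondition lim + 7 < data[0] + 6 must hold; in canonical form it is lim < data[0] - 1.
Before cnt := data[3]: lim < data[0] - 1
Before the loop (bound <=1), unroll the exhaustion recursion (WP_0 = exit-now case; WP_j = one more guarded iteration, up to j = 1):
  WP_0: (!(3*data[m] == 2*r + 11)) && lim < data[0] - 1
  WP_1: (3*data[m] == 2*r + 11 ==> ((!(3*data[m] == 2*lim + 17)) && lim < data[0] - 1)) && ((!(3*data[m] == 2*r + 11)) ==> lim < data[0] - 1)
So before the loop: (3*data[m] == 2*r + 11 ==> ((!(3*data[m] == 2*lim + 17)) && lim < data[0] - 1)) && ((!(3*data[m] == 2*r + 11)) ==> lim < data[0] - 1)
Before skip: (3*data[m] == 2*r + 11 ==> ((!(3*data[m] == 2*lim + 17)) && lim < data[0] - 1)) && ((!(3*data[m] == 2*r + 11)) ==> lim < data[0] - 1)
Before assert lim + 5 <= -9 ==> 3*cnt + 6 <= -3: (lim <= -14 ==> 3*cnt <= -9) && (3*data[m] == 2*r + 11 ==> ((!(3*data[m] == 2*lim + 17)) && lim < data[0] - 1)) && ((!(3*data[m] == 2*r + 11)) ==> lim < data[0] - 1)
The weakest precondition is (lim <= -14 ==> 3*cnt <= -9) && (3*data[m] == 2*r + 11 ==> ((!(3*data[m] == 2*lim + 17)) && lim < data[0] - 1)) && ((!(3*data[m] == 2*r + 11)) ==> lim < data[0] - 1).
Check whether (lim <= -14 ==> 3*cnt <= -6) && (3*data[m] == 2*r + 11 ==> ((!(3*data[m] == 2*lim + 17)) && lim < data[0] - 1)) && ((!(3*data[m] == 2*r + 11)) ==> lim < data[0] - 1) implies it.
Countermodel: at the initial state cnt = -2, data = {[0] = 15521, [2] = 7040, elsewhere 7040}, lim = -14, m = 2, r = 0, the precondition holds but the weakest precondition fails.
Answer: invalid


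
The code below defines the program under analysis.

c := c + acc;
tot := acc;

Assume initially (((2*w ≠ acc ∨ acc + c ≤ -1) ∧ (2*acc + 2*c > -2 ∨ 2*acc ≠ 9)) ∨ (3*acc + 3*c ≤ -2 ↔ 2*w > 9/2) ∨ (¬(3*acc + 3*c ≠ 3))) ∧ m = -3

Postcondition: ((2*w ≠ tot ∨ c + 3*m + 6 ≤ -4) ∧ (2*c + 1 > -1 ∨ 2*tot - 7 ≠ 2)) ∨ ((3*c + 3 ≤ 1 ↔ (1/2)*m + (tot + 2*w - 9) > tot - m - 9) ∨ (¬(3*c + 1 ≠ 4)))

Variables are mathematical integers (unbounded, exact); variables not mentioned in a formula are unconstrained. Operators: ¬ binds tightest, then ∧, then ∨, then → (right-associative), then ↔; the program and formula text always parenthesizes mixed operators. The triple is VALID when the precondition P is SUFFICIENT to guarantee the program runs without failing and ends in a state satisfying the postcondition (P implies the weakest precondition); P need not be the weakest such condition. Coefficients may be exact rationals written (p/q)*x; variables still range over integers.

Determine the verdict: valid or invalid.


Working backward. After the program, the postcondition ((2*w ≠ tot ∨ c + 3*m + 6 ≤ -4) ∧ (2*c + 1 > -1 ∨ 2*tot - 7 ≠ 2)) ∨ ((3*c + 3 ≤ 1 ↔ (1/2)*m + (tot + 2*w - 9) > tot - m - 9) ∨ (¬(3*c + 1 ≠ 4))) must hold; in canonical form it is ((2*w ≠ tot ∨ c + 3*m ≤ -10) ∧ (2*c > -2 ∨ 2*tot ≠ 9)) ∨ (3*c ≤ -2 ↔ (3/2)*m + 2*w > 0) ∨ (¬(3*c ≠ 3)).
Before tot := acc: ((2*w ≠ acc ∨ c + 3*m ≤ -10) ∧ (2*c > -2 ∨ 2*acc ≠ 9)) ∨ (3*c ≤ -2 ↔ (3/2)*m + 2*w > 0) ∨ (¬(3*c ≠ 3))
Before c := c + acc: ((2*w ≠ acc ∨ acc + c + 3*m ≤ -10) ∧ (2*acc + 2*c > -2 ∨ 2*acc ≠ 9)) ∨ (3*acc + 3*c ≤ -2 ↔ (3/2)*m + 2*w > 0) ∨ (¬(3*acc + 3*c ≠ 3))
The weakest precondition is ((2*w ≠ acc ∨ acc + c + 3*m ≤ -10) ∧ (2*acc + 2*c > -2 ∨ 2*acc ≠ 9)) ∨ (3*acc + 3*c ≤ -2 ↔ (3/2)*m + 2*w > 0) ∨ (¬(3*acc + 3*c ≠ 3)).
Check whether (((2*w ≠ acc ∨ acc + c ≤ -1) ∧ (2*acc + 2*c > -2 ∨ 2*acc ≠ 9)) ∨ (3*acc + 3*c ≤ -2 ↔ 2*w > 9/2) ∨ (¬(3*acc + 3*c ≠ 3))) ∧ m = -3 implies it.
Every state satisfying the precondition satisfies the weakest precondition: the implication holds.
Answer: valid


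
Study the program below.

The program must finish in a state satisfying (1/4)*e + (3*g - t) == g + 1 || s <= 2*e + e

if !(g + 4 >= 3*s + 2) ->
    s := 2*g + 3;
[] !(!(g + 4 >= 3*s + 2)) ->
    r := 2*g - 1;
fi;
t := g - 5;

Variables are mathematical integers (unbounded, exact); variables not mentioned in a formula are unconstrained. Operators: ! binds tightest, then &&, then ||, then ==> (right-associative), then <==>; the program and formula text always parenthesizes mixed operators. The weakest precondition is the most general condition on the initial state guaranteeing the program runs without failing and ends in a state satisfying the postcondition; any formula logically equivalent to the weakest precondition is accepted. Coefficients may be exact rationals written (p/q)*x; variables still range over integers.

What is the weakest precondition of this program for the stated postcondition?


Working backward. After the program, the postcondition (1/4)*e + (3*g - t) == g + 1 || s <= 2*e + e must hold; in canonical form it is (1/4)*e + 2*g == t + 1 || s <= 3*e.
Before t := g - 5: (1/4)*e + g == -4 || s <= 3*e
Then branch requires (1/4)*e + g == -4 || 2*g <= 3*e - 3; else branch requires (1/4)*e + g == -4 || s <= 3*e.
Before the if: ((!(g >= 3*s - 2)) ==> ((1/4)*e + g == -4 || 2*g <= 3*e - 3)) && (g >= 3*s - 2 ==> ((1/4)*e + g == -4 || s <= 3*e))
Answer: WP = ((!(g >= 3*s - 2)) ==> ((1/4)*e + g == -4 || 2*g <= 3*e - 3)) && (g >= 3*s - 2 ==> ((1/4)*e + g == -4 || s <= 3*e))


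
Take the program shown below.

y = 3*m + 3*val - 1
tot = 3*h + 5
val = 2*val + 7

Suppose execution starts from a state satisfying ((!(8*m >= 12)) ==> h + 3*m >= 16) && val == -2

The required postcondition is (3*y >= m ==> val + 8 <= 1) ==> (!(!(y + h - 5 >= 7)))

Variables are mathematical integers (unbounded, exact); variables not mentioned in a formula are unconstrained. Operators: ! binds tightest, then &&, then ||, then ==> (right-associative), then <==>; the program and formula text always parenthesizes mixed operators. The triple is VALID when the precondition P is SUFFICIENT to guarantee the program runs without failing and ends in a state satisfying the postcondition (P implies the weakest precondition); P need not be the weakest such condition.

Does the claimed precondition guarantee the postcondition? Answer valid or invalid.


Working backward. After the program, the postcondition (3*y >= m ==> val + 8 <= 1) ==> (!(!(y + h - 5 >= 7))) must hold; in canonical form it is (3*y >= m ==> val <= -7) ==> h + y >= 12.
Before val := 2*val + 7: (3*y >= m ==> 2*val <= -14) ==> h + y >= 12
Before tot := 3*h + 5: (3*y >= m ==> 2*val <= -14) ==> h + y >= 12
Before y := 3*m + 3*val - 1: (8*m + 9*val >= 3 ==> 2*val <= -14) ==> h + 3*m + 3*val >= 13
The weakest precondition is (8*m + 9*val >= 3 ==> 2*val <= -14) ==> h + 3*m + 3*val >= 13.
Check whether ((!(8*m >= 12)) ==> h + 3*m >= 16) && val == -2 implies it.
Countermodel: at the initial state h = 16, m = 0, val = -2, the precondition holds but the weakest precondition fails.
Answer: invalid


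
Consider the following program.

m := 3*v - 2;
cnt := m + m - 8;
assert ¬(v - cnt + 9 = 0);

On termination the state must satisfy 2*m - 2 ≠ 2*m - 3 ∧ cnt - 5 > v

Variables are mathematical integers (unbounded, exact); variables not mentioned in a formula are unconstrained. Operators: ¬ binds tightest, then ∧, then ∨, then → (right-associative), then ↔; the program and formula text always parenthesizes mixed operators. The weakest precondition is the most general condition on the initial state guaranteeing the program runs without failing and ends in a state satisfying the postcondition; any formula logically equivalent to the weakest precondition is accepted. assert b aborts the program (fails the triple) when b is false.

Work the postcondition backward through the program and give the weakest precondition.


Working backward. After the program, the postcondition 2*m - 2 ≠ 2*m - 3 ∧ cnt - 5 > v must hold; in canonical form it is cnt > v + 5.
Before assert ¬(v - cnt + 9 = 0): (¬(v = cnt - 9)) ∧ cnt > v + 5
Before cnt := m + m - 8: (¬(v = 2*m - 17)) ∧ 2*m > v + 13
Before m := 3*v - 2: (¬(5*v = 21)) ∧ 5*v > 17
Answer: WP = (¬(5*v = 21)) ∧ 5*v > 17


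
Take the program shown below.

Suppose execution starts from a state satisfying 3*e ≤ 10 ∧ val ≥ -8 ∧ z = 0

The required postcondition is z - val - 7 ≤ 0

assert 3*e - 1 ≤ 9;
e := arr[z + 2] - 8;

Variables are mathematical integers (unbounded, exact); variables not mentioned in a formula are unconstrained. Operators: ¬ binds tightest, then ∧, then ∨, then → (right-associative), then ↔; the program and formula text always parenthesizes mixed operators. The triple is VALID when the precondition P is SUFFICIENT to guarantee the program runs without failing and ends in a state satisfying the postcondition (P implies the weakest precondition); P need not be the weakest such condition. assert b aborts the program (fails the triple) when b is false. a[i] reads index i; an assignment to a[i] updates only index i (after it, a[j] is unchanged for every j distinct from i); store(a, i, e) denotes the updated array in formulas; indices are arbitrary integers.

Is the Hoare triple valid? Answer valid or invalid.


Working backward. After the program, the postcondition z - val - 7 ≤ 0 must hold; in canonical form it is z ≤ val + 7.
Before e := arr[z + 2] - 8: z ≤ val + 7
Before assert 3*e - 1 ≤ 9: 3*e ≤ 10 ∧ z ≤ val + 7
The weakest precondition is 3*e ≤ 10 ∧ z ≤ val + 7.
Check whether 3*e ≤ 10 ∧ val ≥ -8 ∧ z = 0 implies it.
Countermodel: at the initial state e = 3, val = -8, z = 0, the precondition holds but the weakest precondition fails.
Answer: invalid


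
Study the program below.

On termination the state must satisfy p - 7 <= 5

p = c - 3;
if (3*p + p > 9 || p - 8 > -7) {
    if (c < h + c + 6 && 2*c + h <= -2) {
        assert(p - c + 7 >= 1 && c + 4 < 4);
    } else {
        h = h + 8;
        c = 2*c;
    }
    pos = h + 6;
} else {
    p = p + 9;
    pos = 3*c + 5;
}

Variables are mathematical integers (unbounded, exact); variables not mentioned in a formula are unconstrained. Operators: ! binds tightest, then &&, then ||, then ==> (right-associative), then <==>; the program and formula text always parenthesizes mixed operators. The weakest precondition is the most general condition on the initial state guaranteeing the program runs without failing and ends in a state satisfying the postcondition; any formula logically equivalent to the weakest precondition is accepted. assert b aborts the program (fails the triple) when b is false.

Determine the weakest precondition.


Working backward. After the program, the postcondition p - 7 <= 5 must hold; in canonical form it is p <= 12.
Then branch requires ((h > -6 && 2*c + h <= -2) ==> (p >= c - 6 && c < 0 && p <= 12)) && ((!(h > -6 && 2*c + h <= -2)) ==> p <= 12); else branch requires p <= 3.
Before the if: ((4*p > 9 || p > 1) ==> (((h > -6 && 2*c + h <= -2) ==> (p >= c - 6 && c < 0 && p <= 12)) && ((!(h > -6 && 2*c + h <= -2)) ==> p <= 12))) && ((!(4*p > 9 || p > 1)) ==> p <= 3)
Before p := c - 3: ((4*c > 21 || c > 4) ==> (((h > -6 && 2*c + h <= -2) ==> (c < 0 && c <= 15)) && ((!(h > -6 && 2*c + h <= -2)) ==> c <= 15))) && ((!(4*c > 21 || c > 4)) ==> c <= 6)
Answer: WP = ((4*c > 21 || c > 4) ==> (((h > -6 && 2*c + h <= -2) ==> (c < 0 && c <= 15)) && ((!(h > -6 && 2*c + h <= -2)) ==> c <= 15))) && ((!(4*c > 21 || c > 4)) ==> c <= 6)


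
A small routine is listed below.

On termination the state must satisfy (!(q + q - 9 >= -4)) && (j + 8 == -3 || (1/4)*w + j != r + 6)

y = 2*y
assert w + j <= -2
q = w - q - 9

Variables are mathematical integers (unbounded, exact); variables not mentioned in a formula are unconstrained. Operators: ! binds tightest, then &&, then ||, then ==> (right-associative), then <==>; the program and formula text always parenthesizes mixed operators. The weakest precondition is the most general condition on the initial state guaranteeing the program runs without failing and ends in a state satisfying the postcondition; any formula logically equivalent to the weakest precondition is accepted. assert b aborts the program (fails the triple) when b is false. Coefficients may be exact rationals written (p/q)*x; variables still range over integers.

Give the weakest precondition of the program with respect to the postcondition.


Working backward. After the program, the postcondition (!(q + q - 9 >= -4)) && (j + 8 == -3 || (1/4)*w + j != r + 6) must hold; in canonical form it is (!(2*q >= 5)) && (j == -11 || j + (1/4)*w != r + 6).
Before q := w - q - 9: (!(2*w >= 2*q + 23)) && (j == -11 || j + (1/4)*w != r + 6)
Before assert w + j <= -2: j + w <= -2 && (!(2*w >= 2*q + 23)) && (j == -11 || j + (1/4)*w != r + 6)
Before y := 2*y: j + w <= -2 && (!(2*w >= 2*q + 23)) && (j == -11 || j + (1/4)*w != r + 6)
Answer: WP = j + w <= -2 && (!(2*w >= 2*q + 23)) && (j == -11 || j + (1/4)*w != r + 6)


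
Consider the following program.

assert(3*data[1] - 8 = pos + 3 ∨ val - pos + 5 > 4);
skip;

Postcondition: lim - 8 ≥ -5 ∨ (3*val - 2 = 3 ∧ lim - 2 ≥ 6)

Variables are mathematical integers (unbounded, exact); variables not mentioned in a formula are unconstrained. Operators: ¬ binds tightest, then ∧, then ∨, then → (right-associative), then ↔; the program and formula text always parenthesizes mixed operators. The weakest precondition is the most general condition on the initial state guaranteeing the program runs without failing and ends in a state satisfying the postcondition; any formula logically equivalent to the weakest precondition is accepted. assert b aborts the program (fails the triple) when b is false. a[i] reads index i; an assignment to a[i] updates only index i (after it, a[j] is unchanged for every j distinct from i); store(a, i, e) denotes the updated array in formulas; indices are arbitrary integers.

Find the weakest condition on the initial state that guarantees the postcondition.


Working backward. After the program, the postcondition lim - 8 ≥ -5 ∨ (3*val - 2 = 3 ∧ lim - 2 ≥ 6) must hold; in canonical form it is lim ≥ 3 ∨ (3*val = 5 ∧ lim ≥ 8).
Before skip: lim ≥ 3 ∨ (3*val = 5 ∧ lim ≥ 8)
Before assert 3*data[1] - 8 = pos + 3 ∨ val - pos + 5 > 4: (3*data[1] = pos + 11 ∨ val > pos - 1) ∧ (lim ≥ 3 ∨ (3*val = 5 ∧ lim ≥ 8))
Answer: WP = (3*data[1] = pos + 11 ∨ val > pos - 1) ∧ (lim ≥ 3 ∨ (3*val = 5 ∧ lim ≥ 8))


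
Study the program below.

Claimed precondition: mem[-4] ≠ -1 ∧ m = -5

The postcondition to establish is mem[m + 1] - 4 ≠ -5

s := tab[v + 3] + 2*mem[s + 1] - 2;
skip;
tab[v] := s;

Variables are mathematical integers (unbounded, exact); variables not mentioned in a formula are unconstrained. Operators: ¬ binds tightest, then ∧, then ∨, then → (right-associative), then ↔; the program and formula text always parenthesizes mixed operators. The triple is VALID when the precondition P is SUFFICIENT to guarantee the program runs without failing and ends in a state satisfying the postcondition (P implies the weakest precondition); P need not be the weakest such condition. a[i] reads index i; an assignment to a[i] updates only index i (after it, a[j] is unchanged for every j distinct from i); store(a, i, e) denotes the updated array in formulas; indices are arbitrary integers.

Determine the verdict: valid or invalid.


Working backward. After the program, the postcondition mem[m + 1] - 4 ≠ -5 must hold; in canonical form it is mem[m + 1] ≠ -1.
Before tab[v] := s: mem[m + 1] ≠ -1
Before skip: mem[m + 1] ≠ -1
Before s := tab[v + 3] + 2*mem[s + 1] - 2: mem[m + 1] ≠ -1
The weakest precondition is mem[m + 1] ≠ -1.
Check whether mem[-4] ≠ -1 ∧ m = -5 implies it.
Every state satisfying the precondition satisfies the weakest precondition: the implication holds.
Answer: valid


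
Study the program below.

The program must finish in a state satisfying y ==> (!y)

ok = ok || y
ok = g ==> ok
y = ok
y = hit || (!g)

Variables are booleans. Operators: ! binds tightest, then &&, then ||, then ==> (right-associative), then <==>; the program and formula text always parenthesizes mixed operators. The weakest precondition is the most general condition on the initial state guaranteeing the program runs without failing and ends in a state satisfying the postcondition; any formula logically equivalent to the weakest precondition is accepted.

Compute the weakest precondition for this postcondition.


Working backward. After the program, y ==> (!y) must hold.
Before y := hit || (!g): (hit || (!g)) ==> (!(hit || (!g)))
Before y := ok: (hit || (!g)) ==> (!(hit || (!g)))
Before ok := g ==> ok: (hit || (!g)) ==> (!(hit || (!g)))
Before ok := ok || y: (hit || (!g)) ==> (!(hit || (!g)))
Answer: WP = (hit || (!g)) ==> (!(hit || (!g)))


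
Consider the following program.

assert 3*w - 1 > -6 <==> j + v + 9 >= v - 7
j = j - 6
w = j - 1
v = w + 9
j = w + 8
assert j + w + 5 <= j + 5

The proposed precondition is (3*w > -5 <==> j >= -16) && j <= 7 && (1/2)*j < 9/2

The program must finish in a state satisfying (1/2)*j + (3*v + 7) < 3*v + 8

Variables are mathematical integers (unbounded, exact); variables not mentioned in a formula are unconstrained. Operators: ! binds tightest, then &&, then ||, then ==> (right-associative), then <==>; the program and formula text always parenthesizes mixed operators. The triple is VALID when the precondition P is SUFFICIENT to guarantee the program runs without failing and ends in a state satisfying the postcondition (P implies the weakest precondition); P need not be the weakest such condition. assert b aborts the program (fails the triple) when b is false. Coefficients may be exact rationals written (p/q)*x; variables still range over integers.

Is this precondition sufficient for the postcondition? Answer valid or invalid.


Working backward. After the program, the postcondition (1/2)*j + (3*v + 7) < 3*v + 8 must hold; in canonical form it is (1/2)*j < 1.
Before assert j + w + 5 <= j + 5: w <= 0 && (1/2)*j < 1
Before j := w + 8: w <= 0 && (1/2)*w < -3
Before v := w + 9: w <= 0 && (1/2)*w < -3
Before w := j - 1: j <= 1 && (1/2)*j < -5/2
Before j := j - 6: j <= 7 && (1/2)*j < 1/2
Before assert 3*w - 1 > -6 <==> j + v + 9 >= v - 7: (3*w > -5 <==> j >= -16) && j <= 7 && (1/2)*j < 1/2
The weakest precondition is (3*w > -5 <==> j >= -16) && j <= 7 && (1/2)*j < 1/2.
Check whether (3*w > -5 <==> j >= -16) && j <= 7 && (1/2)*j < 9/2 implies it.
Countermodel: at the initial state j = 1, w = -1, the precondition holds but the weakest precondition fails.
Answer: invalid


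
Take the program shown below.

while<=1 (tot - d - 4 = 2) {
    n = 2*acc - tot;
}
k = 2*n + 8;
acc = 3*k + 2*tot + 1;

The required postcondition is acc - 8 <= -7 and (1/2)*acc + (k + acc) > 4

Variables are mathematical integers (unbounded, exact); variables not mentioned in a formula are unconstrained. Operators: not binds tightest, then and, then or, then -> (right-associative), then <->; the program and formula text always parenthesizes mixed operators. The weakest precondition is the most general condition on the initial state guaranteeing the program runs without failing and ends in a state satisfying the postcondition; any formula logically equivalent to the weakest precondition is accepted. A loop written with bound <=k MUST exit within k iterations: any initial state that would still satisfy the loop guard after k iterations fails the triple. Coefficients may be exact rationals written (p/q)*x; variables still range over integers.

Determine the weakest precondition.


Working backward. After the program, the postcondition acc - 8 <= -7 and (1/2)*acc + (k + acc) > 4 must hold; in canonical form it is acc <= 1 and (3/2)*acc + k > 4.
Before acc := 3*k + 2*tot + 1: 3*k + 2*tot <= 0 and (11/2)*k + 3*tot > 5/2
Before k := 2*n + 8: 6*n + 2*tot <= -24 and 11*n + 3*tot > -83/2
Before the loop (bound <=1), unroll the exhaustion recursion (WP_0 = exit-now case; WP_j = one more guarded iteration, up to j = 1):
  WP_0: (not (tot = d + 6)) and 6*n + 2*tot <= -24 and 11*n + 3*tot > -83/2
  WP_1: (tot = d + 6 -> ((not (tot = d + 6)) and 12*acc <= 4*tot - 24 and 22*acc > 8*tot - 83/2)) and ((not (tot = d + 6)) -> (6*n + 2*tot <= -24 and 11*n + 3*tot > -83/2))
So before the loop: (tot = d + 6 -> ((not (tot = d + 6)) and 12*acc <= 4*tot - 24 and 22*acc > 8*tot - 83/2)) and ((not (tot = d + 6)) -> (6*n + 2*tot <= -24 and 11*n + 3*tot > -83/2))
Answer: WP = (tot = d + 6 -> ((not (tot = d + 6)) and 12*acc <= 4*tot - 24 and 22*acc > 8*tot - 83/2)) and ((not (tot = d + 6)) -> (6*n + 2*tot <= -24 and 11*n + 3*tot > -83/2))


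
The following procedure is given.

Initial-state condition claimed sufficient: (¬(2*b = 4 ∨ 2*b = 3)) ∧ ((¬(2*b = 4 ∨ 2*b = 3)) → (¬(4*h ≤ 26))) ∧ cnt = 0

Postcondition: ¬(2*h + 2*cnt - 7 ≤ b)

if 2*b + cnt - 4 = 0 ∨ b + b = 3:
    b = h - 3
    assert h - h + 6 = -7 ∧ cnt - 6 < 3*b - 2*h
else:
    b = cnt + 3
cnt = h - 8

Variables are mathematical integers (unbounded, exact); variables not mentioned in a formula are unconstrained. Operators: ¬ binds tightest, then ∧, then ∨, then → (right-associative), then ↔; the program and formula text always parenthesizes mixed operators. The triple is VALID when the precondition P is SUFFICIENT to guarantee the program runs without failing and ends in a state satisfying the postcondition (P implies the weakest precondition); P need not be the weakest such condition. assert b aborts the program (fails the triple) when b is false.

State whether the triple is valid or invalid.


Working backward. After the program, the postcondition ¬(2*h + 2*cnt - 7 ≤ b) must hold; in canonical form it is ¬(2*cnt + 2*h ≤ b + 7).
Before cnt := h - 8: ¬(4*h ≤ b + 23)
Then branch requires false; else branch requires ¬(4*h ≤ cnt + 26).
Before the if: (¬(2*b + cnt = 4 ∨ 2*b = 3)) ∧ ((¬(2*b + cnt = 4 ∨ 2*b = 3)) → (¬(4*h ≤ cnt + 26)))
The weakest precondition is (¬(2*b + cnt = 4 ∨ 2*b = 3)) ∧ ((¬(2*b + cnt = 4 ∨ 2*b = 3)) → (¬(4*h ≤ cnt + 26))).
Check whether (¬(2*b = 4 ∨ 2*b = 3)) ∧ ((¬(2*b = 4 ∨ 2*b = 3)) → (¬(4*h ≤ 26))) ∧ cnt = 0 implies it.
Every state satisfying the precondition satisfies the weakest precondition: the implication holds.
Answer: valid


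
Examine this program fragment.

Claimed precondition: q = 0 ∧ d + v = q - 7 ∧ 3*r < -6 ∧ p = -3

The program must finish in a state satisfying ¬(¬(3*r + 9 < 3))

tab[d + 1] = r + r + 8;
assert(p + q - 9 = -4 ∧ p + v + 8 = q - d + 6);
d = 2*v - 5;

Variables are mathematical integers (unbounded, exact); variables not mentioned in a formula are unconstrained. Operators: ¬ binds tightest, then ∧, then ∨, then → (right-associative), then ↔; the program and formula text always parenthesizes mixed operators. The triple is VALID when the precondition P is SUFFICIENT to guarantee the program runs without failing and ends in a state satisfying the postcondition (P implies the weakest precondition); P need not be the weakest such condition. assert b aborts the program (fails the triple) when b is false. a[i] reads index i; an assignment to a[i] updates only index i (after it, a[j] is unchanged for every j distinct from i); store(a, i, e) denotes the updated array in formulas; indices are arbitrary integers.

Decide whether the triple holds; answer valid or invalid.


Working backward. After the program, the postcondition ¬(¬(3*r + 9 < 3)) must hold; in canonical form it is 3*r < -6.
Before d := 2*v - 5: 3*r < -6
Before assert p + q - 9 = -4 ∧ p + v + 8 = q - d + 6: p + q = 5 ∧ d + p + v = q - 2 ∧ 3*r < -6
Before tab[d + 1] := r + r + 8: p + q = 5 ∧ d + p + v = q - 2 ∧ 3*r < -6
The weakest precondition is p + q = 5 ∧ d + p + v = q - 2 ∧ 3*r < -6.
Check whether q = 0 ∧ d + v = q - 7 ∧ 3*r < -6 ∧ p = -3 implies it.
Countermodel: at the initial state d = -7, p = -3, q = 0, r = -3, v = 0, the precondition holds but the weakest precondition fails.
Answer: invalid


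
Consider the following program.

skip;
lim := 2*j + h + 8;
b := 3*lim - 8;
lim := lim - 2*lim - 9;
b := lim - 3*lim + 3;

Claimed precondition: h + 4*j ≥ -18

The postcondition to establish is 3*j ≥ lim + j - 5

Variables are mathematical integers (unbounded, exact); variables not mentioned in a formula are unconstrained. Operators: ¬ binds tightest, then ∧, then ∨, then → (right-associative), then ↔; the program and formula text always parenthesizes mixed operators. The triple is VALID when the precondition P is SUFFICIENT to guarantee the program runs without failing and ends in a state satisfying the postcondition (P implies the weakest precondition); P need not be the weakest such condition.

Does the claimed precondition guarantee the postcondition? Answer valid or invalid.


Working backward. After the program, the postcondition 3*j ≥ lim + j - 5 must hold; in canonical form it is 2*j ≥ lim - 5.
Before b := lim - 3*lim + 3: 2*j ≥ lim - 5
Before lim := lim - 2*lim - 9: 2*j + lim ≥ -14
Before b := 3*lim - 8: 2*j + lim ≥ -14
Before lim := 2*j + h + 8: h + 4*j ≥ -22
Before skip: h + 4*j ≥ -22
The weakest precondition is h + 4*j ≥ -22.
Check whether h + 4*j ≥ -18 implies it.
Every state satisfying the precondition satisfies the weakest precondition: the implication holds.
Answer: valid


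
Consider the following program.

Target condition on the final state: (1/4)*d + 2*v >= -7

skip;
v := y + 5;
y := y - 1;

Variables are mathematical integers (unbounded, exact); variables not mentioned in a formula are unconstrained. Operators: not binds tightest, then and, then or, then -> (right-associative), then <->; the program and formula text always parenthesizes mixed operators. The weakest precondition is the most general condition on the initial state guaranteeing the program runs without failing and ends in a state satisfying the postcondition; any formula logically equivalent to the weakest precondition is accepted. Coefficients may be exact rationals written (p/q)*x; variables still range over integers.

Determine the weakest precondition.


Working backward. After the program, (1/4)*d + 2*v >= -7 must hold.
Before y := y - 1: (1/4)*d + 2*v >= -7
Before v := y + 5: (1/4)*d + 2*y >= -17
Before skip: (1/4)*d + 2*y >= -17
Answer: WP = (1/4)*d + 2*y >= -17


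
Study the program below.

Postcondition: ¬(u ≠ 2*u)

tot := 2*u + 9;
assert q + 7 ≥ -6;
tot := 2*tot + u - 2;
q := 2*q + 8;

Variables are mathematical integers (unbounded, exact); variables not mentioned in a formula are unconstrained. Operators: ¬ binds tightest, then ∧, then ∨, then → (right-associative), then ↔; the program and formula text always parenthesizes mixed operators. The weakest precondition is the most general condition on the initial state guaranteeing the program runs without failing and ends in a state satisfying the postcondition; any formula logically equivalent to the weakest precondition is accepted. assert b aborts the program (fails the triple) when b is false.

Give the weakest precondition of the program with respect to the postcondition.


Working backward. After the program, the postcondition ¬(u ≠ 2*u) must hold; in canonical form it is ¬(u ≠ 0).
Before q := 2*q + 8: ¬(u ≠ 0)
Before tot := 2*tot + u - 2: ¬(u ≠ 0)
Before assert q + 7 ≥ -6: q ≥ -13 ∧ (¬(u ≠ 0))
Before tot := 2*u + 9: q ≥ -13 ∧ (¬(u ≠ 0))
Answer: WP = q ≥ -13 ∧ (¬(u ≠ 0))


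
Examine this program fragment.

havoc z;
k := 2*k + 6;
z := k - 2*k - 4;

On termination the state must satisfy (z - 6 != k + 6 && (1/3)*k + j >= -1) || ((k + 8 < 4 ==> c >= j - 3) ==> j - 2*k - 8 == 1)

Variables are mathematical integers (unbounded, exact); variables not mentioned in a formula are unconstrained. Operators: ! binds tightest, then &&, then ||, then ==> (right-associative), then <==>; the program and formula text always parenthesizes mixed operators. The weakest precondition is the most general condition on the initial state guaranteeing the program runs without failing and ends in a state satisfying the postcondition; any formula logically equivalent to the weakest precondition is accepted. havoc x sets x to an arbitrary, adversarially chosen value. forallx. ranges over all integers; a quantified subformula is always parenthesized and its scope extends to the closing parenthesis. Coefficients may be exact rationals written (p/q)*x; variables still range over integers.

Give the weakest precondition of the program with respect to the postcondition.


Working backward. After the program, the postcondition (z - 6 != k + 6 && (1/3)*k + j >= -1) || ((k + 8 < 4 ==> c >= j - 3) ==> j - 2*k - 8 == 1) must hold; in canonical form it is (z != k + 12 && j + (1/3)*k >= -1) || ((k < -4 ==> c >= j - 3) ==> j == 2*k + 9).
Before z := k - 2*k - 4: (2*k != -16 && j + (1/3)*k >= -1) || ((k < -4 ==> c >= j - 3) ==> j == 2*k + 9)
Before k := 2*k + 6: (4*k != -28 && j + (2/3)*k >= -3) || ((2*k < -10 ==> c >= j - 3) ==> j == 4*k + 21)
Before havoc z: (4*k != -28 && j + (2/3)*k >= -3) || ((2*k < -10 ==> c >= j - 3) ==> j == 4*k + 21)
Answer: WP = (4*k != -28 && j + (2/3)*k >= -3) || ((2*k < -10 ==> c >= j - 3) ==> j == 4*k + 21)
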